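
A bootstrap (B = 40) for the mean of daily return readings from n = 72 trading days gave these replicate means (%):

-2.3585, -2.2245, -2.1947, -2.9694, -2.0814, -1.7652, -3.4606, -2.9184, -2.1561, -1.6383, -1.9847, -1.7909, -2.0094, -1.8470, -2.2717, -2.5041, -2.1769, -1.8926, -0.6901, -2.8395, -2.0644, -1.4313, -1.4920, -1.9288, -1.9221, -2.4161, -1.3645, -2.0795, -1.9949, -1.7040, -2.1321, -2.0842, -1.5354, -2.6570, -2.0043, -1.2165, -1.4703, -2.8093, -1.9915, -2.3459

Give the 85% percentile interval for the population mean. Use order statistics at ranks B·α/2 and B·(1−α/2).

(-2.9184, -1.4313)

Sorted replicates: -3.4606, -2.9694, -2.9184, -2.8395, -2.8093, -2.6570, -2.5041, -2.4161, -2.3585, -2.3459, -2.2717, -2.2245, -2.1947, -2.1769, -2.1561, -2.1321, -2.0842, -2.0814, -2.0795, -2.0644, -2.0094, -2.0043, -1.9949, -1.9915, -1.9847, -1.9288, -1.9221, -1.8926, -1.8470, -1.7909, -1.7652, -1.7040, -1.6383, -1.5354, -1.4920, -1.4703, -1.4313, -1.3645, -1.2165, -0.6901
α = 0.15; lower rank = 40 × 0.075 = 3; upper rank = 40 × 0.925 = 37.
The 3rd smallest replicate is -2.9184; the 37th is -1.4313.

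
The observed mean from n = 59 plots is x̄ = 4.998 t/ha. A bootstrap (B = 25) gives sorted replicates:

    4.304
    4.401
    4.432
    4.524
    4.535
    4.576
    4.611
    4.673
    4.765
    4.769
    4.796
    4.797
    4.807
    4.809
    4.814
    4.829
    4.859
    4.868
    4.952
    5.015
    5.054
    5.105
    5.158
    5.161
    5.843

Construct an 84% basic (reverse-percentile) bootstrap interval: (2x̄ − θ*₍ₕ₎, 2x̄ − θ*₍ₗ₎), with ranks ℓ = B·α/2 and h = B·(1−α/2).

Percentile endpoints at ranks 2 and 23: θ*₍2₎ = 4.401, θ*₍23₎ = 5.158.
Basic interval reflects these around x̄:
  lower = 2 × 4.998 − 5.158 = 4.838
  upper = 2 × 4.998 − 4.401 = 5.595

(4.838, 5.595)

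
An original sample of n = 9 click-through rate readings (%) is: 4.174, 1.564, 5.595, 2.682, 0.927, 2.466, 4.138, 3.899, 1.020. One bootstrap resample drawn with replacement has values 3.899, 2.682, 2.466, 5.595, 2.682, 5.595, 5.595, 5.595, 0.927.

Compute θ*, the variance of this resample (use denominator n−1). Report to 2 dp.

θ* = 3.17

Mean = 3.8929; sum of squared deviations = 25.3538
s² = 25.3538 / 8 = 3.1692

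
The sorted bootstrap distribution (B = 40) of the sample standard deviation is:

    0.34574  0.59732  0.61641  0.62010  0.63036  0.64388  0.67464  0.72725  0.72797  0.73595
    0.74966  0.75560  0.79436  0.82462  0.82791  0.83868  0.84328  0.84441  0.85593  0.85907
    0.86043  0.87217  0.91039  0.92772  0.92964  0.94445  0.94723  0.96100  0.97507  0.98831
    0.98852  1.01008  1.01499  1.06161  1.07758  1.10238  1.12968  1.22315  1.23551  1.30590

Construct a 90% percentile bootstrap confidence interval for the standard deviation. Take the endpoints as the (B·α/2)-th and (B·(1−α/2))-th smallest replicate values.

(0.59732, 1.22315)

α = 0.10; lower rank = 40 × 0.050 = 2; upper rank = 40 × 0.950 = 38.
The 2nd smallest replicate is 0.59732; the 38th is 1.22315.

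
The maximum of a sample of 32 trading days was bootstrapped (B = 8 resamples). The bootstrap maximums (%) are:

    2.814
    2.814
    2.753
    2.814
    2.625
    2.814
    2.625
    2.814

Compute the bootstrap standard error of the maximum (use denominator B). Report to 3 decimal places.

Bootstrap SE is the standard deviation of the 8 replicate maximums.
Mean of replicates: (2.814 + 2.814 + 2.753 + 2.814 + 2.625 + 2.814 + 2.625 + 2.814) / 8 = 22.0730 / 8 = 2.7591
Sum of squared deviations: (+0.0549)² + (+0.0549)² + (−0.0061)² + (+0.0549)² + (−0.1341)² + (+0.0549)² + (−0.1341)² + (+0.0549)² = 0.0511
Variance = 0.0511 / 8 = 0.0064
SE* = √0.0064

SE* = 0.080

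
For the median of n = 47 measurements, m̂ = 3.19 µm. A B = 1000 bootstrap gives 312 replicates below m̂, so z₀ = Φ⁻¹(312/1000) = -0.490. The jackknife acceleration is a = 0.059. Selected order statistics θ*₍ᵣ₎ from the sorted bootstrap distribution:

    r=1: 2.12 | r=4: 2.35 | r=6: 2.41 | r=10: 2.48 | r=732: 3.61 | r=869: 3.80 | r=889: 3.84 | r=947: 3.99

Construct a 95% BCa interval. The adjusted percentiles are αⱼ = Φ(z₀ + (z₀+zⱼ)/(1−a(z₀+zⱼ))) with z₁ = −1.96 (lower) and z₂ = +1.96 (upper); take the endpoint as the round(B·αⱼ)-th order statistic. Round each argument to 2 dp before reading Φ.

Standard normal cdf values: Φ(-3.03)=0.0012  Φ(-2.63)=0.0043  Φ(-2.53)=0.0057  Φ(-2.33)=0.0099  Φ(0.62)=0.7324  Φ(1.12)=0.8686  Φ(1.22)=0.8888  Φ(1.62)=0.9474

Lower: z₀ + z₁ = -0.490 + (-1.960) = -2.450; 1 − a(z₀+z₁) = 1 − (0.059)(-2.450) = 1.1445; argument = -0.490 + (-2.450)/1.1445 = -2.6306 → -2.63.
α₁ = Φ(-2.63) = 0.0043; rank = round(1000 × 0.0043) = 4; θ*₍4₎ = 2.35.
Upper: z₀ + z₂ = 1.470; 1 − a(z₀+z₂) = 0.9133; argument = 1.1196 → 1.12; α₂ = 0.8686; rank = 869; θ*₍869₎ = 3.80.

(2.35, 3.80)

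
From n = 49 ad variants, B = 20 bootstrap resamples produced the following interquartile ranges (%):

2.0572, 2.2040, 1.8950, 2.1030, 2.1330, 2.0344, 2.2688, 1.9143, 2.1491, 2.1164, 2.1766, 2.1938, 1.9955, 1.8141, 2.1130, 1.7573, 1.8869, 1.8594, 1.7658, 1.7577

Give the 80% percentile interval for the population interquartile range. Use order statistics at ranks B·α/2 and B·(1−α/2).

(1.7577, 2.1938)

Sorted replicates: 1.7573, 1.7577, 1.7658, 1.8141, 1.8594, 1.8869, 1.8950, 1.9143, 1.9955, 2.0344, 2.0572, 2.1030, 2.1130, 2.1164, 2.1330, 2.1491, 2.1766, 2.1938, 2.2040, 2.2688
α = 0.20; lower rank = 20 × 0.100 = 2; upper rank = 20 × 0.900 = 18.
The 2nd smallest replicate is 1.7577; the 18th is 2.1938.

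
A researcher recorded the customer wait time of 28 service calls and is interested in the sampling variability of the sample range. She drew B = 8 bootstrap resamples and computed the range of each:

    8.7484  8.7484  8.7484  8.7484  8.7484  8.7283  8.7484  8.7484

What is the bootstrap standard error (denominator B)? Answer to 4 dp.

Bootstrap SE is the standard deviation of the 8 replicate ranges.
Mean of replicates: (8.7484 + 8.7484 + 8.7484 + 8.7484 + 8.7484 + 8.7283 + 8.7484 + 8.7484) / 8 = 69.967100 / 8 = 8.745888
Sum of squared deviations: (+0.002512)² + (+0.002512)² + (+0.002512)² + (+0.002512)² + (+0.002512)² + (−0.017587)² + (+0.002512)² + (+0.002512)² = 0.000354
Variance = 0.000354 / 8 = 0.000044
SE* = √0.000044

SE* = 0.0066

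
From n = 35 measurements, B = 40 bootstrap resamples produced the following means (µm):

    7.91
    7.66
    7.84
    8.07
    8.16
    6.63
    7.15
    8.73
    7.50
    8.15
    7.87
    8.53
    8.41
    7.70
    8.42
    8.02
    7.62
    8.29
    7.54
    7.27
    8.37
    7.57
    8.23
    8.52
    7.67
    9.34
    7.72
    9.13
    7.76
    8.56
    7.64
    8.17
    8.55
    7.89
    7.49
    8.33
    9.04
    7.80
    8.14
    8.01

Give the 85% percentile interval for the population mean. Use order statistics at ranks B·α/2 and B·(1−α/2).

Sorted replicates: 6.63, 7.15, 7.27, 7.49, 7.50, 7.54, 7.57, 7.62, 7.64, 7.66, 7.67, 7.70, 7.72, 7.76, 7.80, 7.84, 7.87, 7.89, 7.91, 8.01, 8.02, 8.07, 8.14, 8.15, 8.16, 8.17, 8.23, 8.29, 8.33, 8.37, 8.41, 8.42, 8.52, 8.53, 8.55, 8.56, 8.73, 9.04, 9.13, 9.34
α = 0.15; lower rank = 40 × 0.075 = 3; upper rank = 40 × 0.925 = 37.
The 3rd smallest replicate is 7.27; the 37th is 8.73.

(7.27, 8.73)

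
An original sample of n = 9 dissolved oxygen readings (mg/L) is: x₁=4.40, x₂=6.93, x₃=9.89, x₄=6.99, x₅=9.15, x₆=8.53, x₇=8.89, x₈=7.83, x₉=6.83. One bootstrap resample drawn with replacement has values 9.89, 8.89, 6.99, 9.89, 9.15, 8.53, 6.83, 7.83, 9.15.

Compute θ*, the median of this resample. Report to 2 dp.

θ* = 8.89

Sorted: 6.83, 6.99, 7.83, 8.53, 8.89, 9.15, 9.15, 9.89, 9.89
Median = middle value = 8.89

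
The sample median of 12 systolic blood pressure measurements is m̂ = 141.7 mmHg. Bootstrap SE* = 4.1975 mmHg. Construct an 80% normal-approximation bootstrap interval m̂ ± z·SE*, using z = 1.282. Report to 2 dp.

(136.32, 147.08)

Margin = 1.282 × 4.1975 = 5.381
Interval: 141.7 ± 5.381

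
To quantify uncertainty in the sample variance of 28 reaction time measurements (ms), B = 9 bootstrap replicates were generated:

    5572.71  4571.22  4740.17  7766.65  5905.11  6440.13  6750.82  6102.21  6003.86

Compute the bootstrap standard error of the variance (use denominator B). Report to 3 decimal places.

SE* = 925.366

Bootstrap SE is the standard deviation of the 9 replicate variances.
Mean of replicates: (5572.71 + 4571.22 + 4740.17 + 7766.65 + 5905.11 + 6440.13 + 6750.82 + 6102.21 + 6003.86) / 9 = 53852.8800 / 9 = 5983.6533
Sum of squared deviations: (−410.9433)² + (−1412.4333)² + (−1243.4833)² + (+1782.9967)² + (−78.5433)² + (+456.4767)² + (+767.1667)² + (+118.5567)² + (+20.2067)² = 7706718.9474
Variance = 7706718.9474 / 9 = 856302.1053
SE* = √856302.1053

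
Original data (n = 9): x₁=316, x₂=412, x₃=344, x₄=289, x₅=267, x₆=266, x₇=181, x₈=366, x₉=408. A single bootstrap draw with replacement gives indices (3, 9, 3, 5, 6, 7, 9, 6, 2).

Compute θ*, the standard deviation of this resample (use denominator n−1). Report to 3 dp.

Resample values: 344, 408, 344, 267, 266, 181, 408, 266, 412.
Mean = 321.7778; sum of squared deviations = 53037.5556
s² = 53037.5556 / 8 = 6629.6944
s = √6629.6944 = 81.423

θ* = 81.423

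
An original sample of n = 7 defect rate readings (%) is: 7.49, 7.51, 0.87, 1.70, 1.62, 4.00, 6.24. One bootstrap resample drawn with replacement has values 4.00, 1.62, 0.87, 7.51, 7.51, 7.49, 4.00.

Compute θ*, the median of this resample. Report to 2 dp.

Sorted: 0.87, 1.62, 4.00, 4.00, 7.49, 7.51, 7.51
Median = middle value = 4.00

θ* = 4.00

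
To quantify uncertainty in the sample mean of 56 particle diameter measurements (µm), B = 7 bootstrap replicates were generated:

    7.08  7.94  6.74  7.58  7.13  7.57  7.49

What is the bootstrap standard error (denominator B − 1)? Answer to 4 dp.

SE* = 0.4003

Bootstrap SE is the standard deviation of the 7 replicate means.
Mean of replicates: (7.08 + 7.94 + 6.74 + 7.58 + 7.13 + 7.57 + 7.49) / 7 = 51.53000 / 7 = 7.36143
Sum of squared deviations: (−0.28143)² + (+0.57857)² + (−0.62143)² + (+0.21857)² + (−0.23143)² + (+0.20857)² + (+0.12857)² = 0.96149
Variance = 0.96149 / 6 = 0.16025
SE* = √0.16025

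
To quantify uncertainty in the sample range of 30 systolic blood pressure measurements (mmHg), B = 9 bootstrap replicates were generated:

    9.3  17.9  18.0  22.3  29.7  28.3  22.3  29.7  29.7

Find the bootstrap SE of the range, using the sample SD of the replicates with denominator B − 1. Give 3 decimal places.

SE* = 7.093

Bootstrap SE is the standard deviation of the 9 replicate ranges.
Mean of replicates: (9.3 + 17.9 + 18.0 + 22.3 + 29.7 + 28.3 + 22.3 + 29.7 + 29.7) / 9 = 207.2000 / 9 = 23.0222
Sum of squared deviations: (−13.7222)² + (−5.1222)² + (−5.0222)² + (−0.7222)² + (+6.6778)² + (+5.2778)² + (−0.7222)² + (+6.6778)² + (+6.6778)² = 402.4356
Variance = 402.4356 / 8 = 50.3044
SE* = √50.3044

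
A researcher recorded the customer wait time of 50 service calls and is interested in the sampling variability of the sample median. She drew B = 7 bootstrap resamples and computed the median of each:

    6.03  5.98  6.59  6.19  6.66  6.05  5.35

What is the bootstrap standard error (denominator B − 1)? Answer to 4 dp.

Bootstrap SE is the standard deviation of the 7 replicate medians.
Mean of replicates: (6.03 + 5.98 + 6.59 + 6.19 + 6.66 + 6.05 + 5.35) / 7 = 42.85000 / 7 = 6.12143
Sum of squared deviations: (−0.09143)² + (−0.14143)² + (+0.46857)² + (+0.06857)² + (+0.53857)² + (−0.07143)² + (−0.77143)² = 1.14289
Variance = 1.14289 / 6 = 0.19048
SE* = √0.19048

SE* = 0.4364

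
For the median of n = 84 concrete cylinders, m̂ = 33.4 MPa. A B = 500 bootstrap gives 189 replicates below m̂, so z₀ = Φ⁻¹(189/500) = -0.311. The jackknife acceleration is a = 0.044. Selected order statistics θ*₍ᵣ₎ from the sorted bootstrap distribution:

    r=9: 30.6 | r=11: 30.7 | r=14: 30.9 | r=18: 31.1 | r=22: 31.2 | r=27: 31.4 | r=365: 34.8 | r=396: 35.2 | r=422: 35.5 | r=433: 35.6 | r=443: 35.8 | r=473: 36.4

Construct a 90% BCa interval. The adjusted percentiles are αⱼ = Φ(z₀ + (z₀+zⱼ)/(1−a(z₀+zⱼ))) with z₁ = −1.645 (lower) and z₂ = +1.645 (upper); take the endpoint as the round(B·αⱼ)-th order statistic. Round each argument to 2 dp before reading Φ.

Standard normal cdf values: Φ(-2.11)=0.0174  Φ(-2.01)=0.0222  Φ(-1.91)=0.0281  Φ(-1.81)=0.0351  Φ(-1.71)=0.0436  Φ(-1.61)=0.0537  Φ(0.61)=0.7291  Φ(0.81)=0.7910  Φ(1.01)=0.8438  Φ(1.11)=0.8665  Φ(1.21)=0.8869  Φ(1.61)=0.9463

(30.6, 35.6)

Lower: z₀ + z₁ = -0.311 + (-1.645) = -1.956; 1 − a(z₀+z₁) = 1 − (0.044)(-1.956) = 1.0861; argument = -0.311 + (-1.956)/1.0861 = -2.1120 → -2.11.
α₁ = Φ(-2.11) = 0.0174; rank = round(500 × 0.0174) = 9; θ*₍9₎ = 30.6.
Upper: z₀ + z₂ = 1.334; 1 − a(z₀+z₂) = 0.9413; argument = 1.1062 → 1.11; α₂ = 0.8665; rank = 433; θ*₍433₎ = 35.6.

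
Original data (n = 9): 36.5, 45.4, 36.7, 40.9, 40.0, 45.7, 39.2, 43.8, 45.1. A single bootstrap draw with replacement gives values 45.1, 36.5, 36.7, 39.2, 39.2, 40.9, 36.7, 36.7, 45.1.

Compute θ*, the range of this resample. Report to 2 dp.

θ* = 8.60

Range = 45.1 − 36.5 = 8.60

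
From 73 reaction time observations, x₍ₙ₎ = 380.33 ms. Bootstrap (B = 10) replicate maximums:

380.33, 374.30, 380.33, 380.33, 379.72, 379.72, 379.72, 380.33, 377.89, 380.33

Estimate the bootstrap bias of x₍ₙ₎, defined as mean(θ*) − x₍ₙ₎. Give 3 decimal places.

bias = −1.030

mean(θ*) = (380.33 + 374.30 + 380.33 + 380.33 + 379.72 + 379.72 + 379.72 + 380.33 + 377.89 + 380.33) / 10 = 379.3000
bias = 379.3000 − 380.33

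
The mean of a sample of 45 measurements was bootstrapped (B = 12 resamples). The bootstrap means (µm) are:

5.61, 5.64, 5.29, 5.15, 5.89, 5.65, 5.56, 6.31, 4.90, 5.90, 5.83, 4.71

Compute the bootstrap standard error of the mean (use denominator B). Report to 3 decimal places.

Bootstrap SE is the standard deviation of the 12 replicate means.
Mean of replicates: (5.61 + 5.64 + 5.29 + 5.15 + 5.89 + 5.65 + 5.56 + 6.31 + 4.90 + 5.90 + 5.83 + 4.71) / 12 = 66.4400 / 12 = 5.5367
Sum of squared deviations: (+0.0733)² + (+0.1033)² + (−0.2467)² + (−0.3867)² + (+0.3533)² + (+0.1133)² + (+0.0233)² + (+0.7733)² + (−0.6367)² + (+0.3633)² + (+0.2933)² + (−0.8267)² = 2.2695
Variance = 2.2695 / 12 = 0.1891
SE* = √0.1891

SE* = 0.435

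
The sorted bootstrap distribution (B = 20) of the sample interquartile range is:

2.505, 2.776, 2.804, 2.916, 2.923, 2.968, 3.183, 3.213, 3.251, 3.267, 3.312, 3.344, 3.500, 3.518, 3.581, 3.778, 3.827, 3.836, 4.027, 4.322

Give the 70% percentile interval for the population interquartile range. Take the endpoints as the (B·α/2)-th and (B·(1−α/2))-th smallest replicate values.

α = 0.30; lower rank = 20 × 0.150 = 3; upper rank = 20 × 0.850 = 17.
The 3rd smallest replicate is 2.804; the 17th is 3.827.

(2.804, 3.827)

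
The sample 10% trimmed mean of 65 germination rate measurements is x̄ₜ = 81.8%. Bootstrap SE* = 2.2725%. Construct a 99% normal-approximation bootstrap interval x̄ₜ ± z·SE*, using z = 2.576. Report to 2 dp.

Margin = 2.576 × 2.2725 = 5.854
Interval: 81.8 ± 5.854

(75.95, 87.65)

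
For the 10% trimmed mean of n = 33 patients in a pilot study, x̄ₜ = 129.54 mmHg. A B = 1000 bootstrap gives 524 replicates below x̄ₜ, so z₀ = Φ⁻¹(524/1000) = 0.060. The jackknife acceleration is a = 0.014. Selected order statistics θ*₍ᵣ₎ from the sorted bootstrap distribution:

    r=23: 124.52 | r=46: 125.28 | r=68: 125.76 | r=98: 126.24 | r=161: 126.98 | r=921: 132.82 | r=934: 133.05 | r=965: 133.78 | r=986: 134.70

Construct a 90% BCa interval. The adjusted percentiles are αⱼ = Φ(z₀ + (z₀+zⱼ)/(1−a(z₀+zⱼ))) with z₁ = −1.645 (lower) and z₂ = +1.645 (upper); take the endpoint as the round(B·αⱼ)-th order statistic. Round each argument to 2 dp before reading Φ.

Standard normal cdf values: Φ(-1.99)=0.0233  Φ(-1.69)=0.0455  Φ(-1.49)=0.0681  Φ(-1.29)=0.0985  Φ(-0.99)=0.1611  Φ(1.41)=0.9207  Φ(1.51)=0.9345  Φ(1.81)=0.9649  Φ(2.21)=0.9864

(125.76, 133.78)

Lower: z₀ + z₁ = 0.060 + (-1.645) = -1.585; 1 − a(z₀+z₁) = 1 − (0.014)(-1.585) = 1.0222; argument = 0.060 + (-1.585)/1.0222 = -1.4906 → -1.49.
α₁ = Φ(-1.49) = 0.0681; rank = round(1000 × 0.0681) = 68; θ*₍68₎ = 125.76.
Upper: z₀ + z₂ = 1.705; 1 − a(z₀+z₂) = 0.9761; argument = 1.8067 → 1.81; α₂ = 0.9649; rank = 965; θ*₍965₎ = 133.78.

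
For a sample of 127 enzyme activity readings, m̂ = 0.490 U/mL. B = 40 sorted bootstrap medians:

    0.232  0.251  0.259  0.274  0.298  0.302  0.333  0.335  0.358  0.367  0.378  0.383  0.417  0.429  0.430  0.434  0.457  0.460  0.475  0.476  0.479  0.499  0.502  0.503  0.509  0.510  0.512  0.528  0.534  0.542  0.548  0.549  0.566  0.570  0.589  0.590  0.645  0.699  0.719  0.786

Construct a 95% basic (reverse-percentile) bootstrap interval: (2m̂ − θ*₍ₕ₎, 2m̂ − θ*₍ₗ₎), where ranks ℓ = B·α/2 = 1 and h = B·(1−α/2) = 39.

Percentile endpoints at ranks 1 and 39: θ*₍1₎ = 0.232, θ*₍39₎ = 0.719.
Basic interval reflects these around m̂:
  lower = 2 × 0.490 − 0.719 = 0.261
  upper = 2 × 0.490 − 0.232 = 0.748

(0.261, 0.748)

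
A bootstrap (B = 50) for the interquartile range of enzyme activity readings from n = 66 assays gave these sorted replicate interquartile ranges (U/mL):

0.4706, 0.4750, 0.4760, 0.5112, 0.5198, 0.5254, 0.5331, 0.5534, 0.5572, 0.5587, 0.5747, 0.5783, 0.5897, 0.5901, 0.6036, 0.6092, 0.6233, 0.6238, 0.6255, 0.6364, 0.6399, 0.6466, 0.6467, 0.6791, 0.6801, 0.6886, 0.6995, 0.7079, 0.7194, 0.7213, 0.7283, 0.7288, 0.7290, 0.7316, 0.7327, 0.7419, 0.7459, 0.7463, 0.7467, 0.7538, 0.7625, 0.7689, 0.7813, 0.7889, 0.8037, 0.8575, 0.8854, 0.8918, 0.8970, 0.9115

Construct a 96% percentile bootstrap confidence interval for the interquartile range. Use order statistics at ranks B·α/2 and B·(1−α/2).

(0.4706, 0.8970)

α = 0.04; lower rank = 50 × 0.020 = 1; upper rank = 50 × 0.980 = 49.
The 1st smallest replicate is 0.4706; the 49th is 0.8970.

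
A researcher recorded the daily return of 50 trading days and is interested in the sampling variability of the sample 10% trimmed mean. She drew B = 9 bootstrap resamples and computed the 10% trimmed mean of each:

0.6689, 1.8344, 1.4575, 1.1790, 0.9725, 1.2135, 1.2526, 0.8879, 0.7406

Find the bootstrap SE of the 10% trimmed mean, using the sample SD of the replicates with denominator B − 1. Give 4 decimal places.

Bootstrap SE is the standard deviation of the 9 replicate 10% trimmed means.
Mean of replicates: (0.6689 + 1.8344 + 1.4575 + 1.1790 + 0.9725 + 1.2135 + 1.2526 + 0.8879 + 0.7406) / 9 = 10.20690 / 9 = 1.13410
Sum of squared deviations: (−0.46520)² + (+0.70030)² + (+0.32340)² + (+0.04490)² + (−0.16160)² + (+0.07940)² + (+0.11850)² + (−0.24620)² + (−0.39350)² = 1.07535
Variance = 1.07535 / 8 = 0.13442
SE* = √0.13442

SE* = 0.3666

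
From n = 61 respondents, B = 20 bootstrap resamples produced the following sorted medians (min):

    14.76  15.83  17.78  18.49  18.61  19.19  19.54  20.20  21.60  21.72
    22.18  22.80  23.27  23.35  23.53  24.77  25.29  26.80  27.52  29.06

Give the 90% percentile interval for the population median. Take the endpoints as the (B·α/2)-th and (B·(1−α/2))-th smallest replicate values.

α = 0.10; lower rank = 20 × 0.050 = 1; upper rank = 20 × 0.950 = 19.
The 1st smallest replicate is 14.76; the 19th is 27.52.

(14.76, 27.52)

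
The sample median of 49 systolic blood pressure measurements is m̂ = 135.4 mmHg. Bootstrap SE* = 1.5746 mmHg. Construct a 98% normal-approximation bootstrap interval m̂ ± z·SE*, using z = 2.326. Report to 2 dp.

(131.74, 139.06)

Margin = 2.326 × 1.5746 = 3.663
Interval: 135.4 ± 3.663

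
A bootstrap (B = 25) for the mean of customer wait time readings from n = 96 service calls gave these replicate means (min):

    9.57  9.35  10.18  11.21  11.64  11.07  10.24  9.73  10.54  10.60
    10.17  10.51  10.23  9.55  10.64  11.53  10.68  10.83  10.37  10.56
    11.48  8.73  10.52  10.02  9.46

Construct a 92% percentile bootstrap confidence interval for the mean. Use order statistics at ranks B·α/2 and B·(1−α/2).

Sorted replicates: 8.73, 9.35, 9.46, 9.55, 9.57, 9.73, 10.02, 10.17, 10.18, 10.23, 10.24, 10.37, 10.51, 10.52, 10.54, 10.56, 10.60, 10.64, 10.68, 10.83, 11.07, 11.21, 11.48, 11.53, 11.64
α = 0.08; lower rank = 25 × 0.040 = 1; upper rank = 25 × 0.960 = 24.
The 1st smallest replicate is 8.73; the 24th is 11.53.

(8.73, 11.53)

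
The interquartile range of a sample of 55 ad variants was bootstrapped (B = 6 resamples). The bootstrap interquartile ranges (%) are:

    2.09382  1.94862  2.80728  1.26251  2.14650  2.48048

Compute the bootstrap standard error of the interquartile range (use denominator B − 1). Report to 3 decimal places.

SE* = 0.523

Bootstrap SE is the standard deviation of the 6 replicate interquartile ranges.
Mean of replicates: (2.09382 + 1.94862 + 2.80728 + 1.26251 + 2.14650 + 2.48048) / 6 = 12.739210 / 6 = 2.123202
Sum of squared deviations: (−0.029382)² + (−0.174582)² + (+0.684078)² + (−0.860692)² + (+0.023298)² + (+0.357278)² = 1.368286
Variance = 1.368286 / 5 = 0.273657
SE* = √0.273657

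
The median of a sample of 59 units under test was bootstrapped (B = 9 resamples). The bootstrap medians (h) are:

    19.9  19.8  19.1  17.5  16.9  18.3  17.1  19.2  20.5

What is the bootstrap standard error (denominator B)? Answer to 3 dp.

Bootstrap SE is the standard deviation of the 9 replicate medians.
Mean of replicates: (19.9 + 19.8 + 19.1 + 17.5 + 16.9 + 18.3 + 17.1 + 19.2 + 20.5) / 9 = 168.3000 / 9 = 18.7000
Sum of squared deviations: (+1.2000)² + (+1.1000)² + (+0.4000)² + (−1.2000)² + (−1.8000)² + (−0.4000)² + (−1.6000)² + (+0.5000)² + (+1.8000)² = 13.7000
Variance = 13.7000 / 9 = 1.5222
SE* = √1.5222

SE* = 1.234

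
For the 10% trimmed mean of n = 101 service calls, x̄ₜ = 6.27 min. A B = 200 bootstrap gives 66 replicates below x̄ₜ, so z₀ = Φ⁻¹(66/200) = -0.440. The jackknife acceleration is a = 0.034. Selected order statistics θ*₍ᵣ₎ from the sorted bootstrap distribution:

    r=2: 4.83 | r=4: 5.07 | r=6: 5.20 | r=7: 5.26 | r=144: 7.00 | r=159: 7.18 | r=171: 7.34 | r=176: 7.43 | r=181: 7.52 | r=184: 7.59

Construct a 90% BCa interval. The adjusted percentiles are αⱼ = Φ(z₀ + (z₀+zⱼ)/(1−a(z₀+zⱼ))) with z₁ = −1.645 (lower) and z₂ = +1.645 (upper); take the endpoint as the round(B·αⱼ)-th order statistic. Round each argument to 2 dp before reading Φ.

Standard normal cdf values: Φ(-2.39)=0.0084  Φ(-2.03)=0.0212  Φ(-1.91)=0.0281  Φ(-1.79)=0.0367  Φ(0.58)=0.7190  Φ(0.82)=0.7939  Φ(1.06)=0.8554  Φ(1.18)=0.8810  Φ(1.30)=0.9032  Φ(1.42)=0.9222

Lower: z₀ + z₁ = -0.440 + (-1.645) = -2.085; 1 − a(z₀+z₁) = 1 − (0.034)(-2.085) = 1.0709; argument = -0.440 + (-2.085)/1.0709 = -2.3870 → -2.39.
α₁ = Φ(-2.39) = 0.0084; rank = round(200 × 0.0084) = 2; θ*₍2₎ = 4.83.
Upper: z₀ + z₂ = 1.205; 1 − a(z₀+z₂) = 0.9590; argument = 0.8165 → 0.82; α₂ = 0.7939; rank = 159; θ*₍159₎ = 7.18.

(4.83, 7.18)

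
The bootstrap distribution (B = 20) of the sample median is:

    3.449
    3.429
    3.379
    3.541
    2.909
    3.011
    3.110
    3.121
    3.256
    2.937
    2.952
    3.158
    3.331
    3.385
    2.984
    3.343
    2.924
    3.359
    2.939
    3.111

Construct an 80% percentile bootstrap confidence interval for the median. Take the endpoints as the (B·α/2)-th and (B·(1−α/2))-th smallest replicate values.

(2.924, 3.429)

Sorted replicates: 2.909, 2.924, 2.937, 2.939, 2.952, 2.984, 3.011, 3.110, 3.111, 3.121, 3.158, 3.256, 3.331, 3.343, 3.359, 3.379, 3.385, 3.429, 3.449, 3.541
α = 0.20; lower rank = 20 × 0.100 = 2; upper rank = 20 × 0.900 = 18.
The 2nd smallest replicate is 2.924; the 18th is 3.429.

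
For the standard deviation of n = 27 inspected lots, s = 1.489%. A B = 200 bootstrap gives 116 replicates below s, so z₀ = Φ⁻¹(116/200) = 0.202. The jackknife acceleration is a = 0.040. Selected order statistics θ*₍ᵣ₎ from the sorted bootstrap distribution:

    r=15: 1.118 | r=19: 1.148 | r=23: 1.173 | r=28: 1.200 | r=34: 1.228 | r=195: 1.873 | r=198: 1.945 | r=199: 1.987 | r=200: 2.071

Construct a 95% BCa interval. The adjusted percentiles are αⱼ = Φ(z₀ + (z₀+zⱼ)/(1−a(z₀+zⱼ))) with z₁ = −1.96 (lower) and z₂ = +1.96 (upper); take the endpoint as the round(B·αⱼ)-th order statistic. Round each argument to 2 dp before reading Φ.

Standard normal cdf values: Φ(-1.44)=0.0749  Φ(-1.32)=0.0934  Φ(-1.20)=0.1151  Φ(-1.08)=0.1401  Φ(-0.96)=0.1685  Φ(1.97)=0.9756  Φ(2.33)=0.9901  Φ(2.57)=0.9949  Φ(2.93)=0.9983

Lower: z₀ + z₁ = 0.202 + (-1.960) = -1.758; 1 − a(z₀+z₁) = 1 − (0.040)(-1.758) = 1.0703; argument = 0.202 + (-1.758)/1.0703 = -1.4405 → -1.44.
α₁ = Φ(-1.44) = 0.0749; rank = round(200 × 0.0749) = 15; θ*₍15₎ = 1.118.
Upper: z₀ + z₂ = 2.162; 1 − a(z₀+z₂) = 0.9135; argument = 2.5687 → 2.57; α₂ = 0.9949; rank = 199; θ*₍199₎ = 1.987.

(1.118, 1.987)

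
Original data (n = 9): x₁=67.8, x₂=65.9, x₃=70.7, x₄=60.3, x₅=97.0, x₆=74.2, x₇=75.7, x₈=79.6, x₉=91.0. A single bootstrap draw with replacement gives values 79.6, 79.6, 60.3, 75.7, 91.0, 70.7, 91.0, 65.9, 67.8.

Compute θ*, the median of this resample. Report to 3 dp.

Sorted: 60.3, 65.9, 67.8, 70.7, 75.7, 79.6, 79.6, 91.0, 91.0
Median = middle value = 75.700

θ* = 75.700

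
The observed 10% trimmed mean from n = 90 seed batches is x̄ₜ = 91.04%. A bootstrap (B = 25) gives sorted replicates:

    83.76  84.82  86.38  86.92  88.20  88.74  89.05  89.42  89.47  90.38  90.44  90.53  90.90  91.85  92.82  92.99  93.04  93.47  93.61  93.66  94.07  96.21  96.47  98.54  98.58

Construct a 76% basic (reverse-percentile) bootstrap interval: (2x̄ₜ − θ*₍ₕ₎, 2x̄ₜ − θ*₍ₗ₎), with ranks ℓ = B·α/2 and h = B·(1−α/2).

Percentile endpoints at ranks 3 and 22: θ*₍3₎ = 86.38, θ*₍22₎ = 96.21.
Basic interval reflects these around x̄ₜ:
  lower = 2 × 91.04 − 96.21 = 85.87
  upper = 2 × 91.04 − 86.38 = 95.70

(85.87, 95.70)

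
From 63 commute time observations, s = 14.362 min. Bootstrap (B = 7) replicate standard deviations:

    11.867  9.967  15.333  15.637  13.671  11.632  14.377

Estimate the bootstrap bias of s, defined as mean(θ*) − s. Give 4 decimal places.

mean(θ*) = (11.867 + 9.967 + 15.333 + 15.637 + 13.671 + 11.632 + 14.377) / 7 = 13.21200
bias = 13.21200 − 14.362

bias = −1.1500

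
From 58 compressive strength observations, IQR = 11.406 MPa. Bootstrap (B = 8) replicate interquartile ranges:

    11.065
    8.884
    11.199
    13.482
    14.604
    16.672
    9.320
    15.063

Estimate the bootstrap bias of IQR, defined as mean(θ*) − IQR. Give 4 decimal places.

bias = +1.1301

mean(θ*) = (11.065 + 8.884 + 11.199 + 13.482 + 14.604 + 16.672 + 9.320 + 15.063) / 8 = 12.53613
bias = 12.53613 − 11.406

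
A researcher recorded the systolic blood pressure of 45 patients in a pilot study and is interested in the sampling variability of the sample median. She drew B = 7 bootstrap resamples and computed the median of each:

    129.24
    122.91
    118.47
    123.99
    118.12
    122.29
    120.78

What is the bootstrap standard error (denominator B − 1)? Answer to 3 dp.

Bootstrap SE is the standard deviation of the 7 replicate medians.
Mean of replicates: (129.24 + 122.91 + 118.47 + 123.99 + 118.12 + 122.29 + 120.78) / 7 = 855.8000 / 7 = 122.2571
Sum of squared deviations: (+6.9829)² + (+0.6529)² + (−3.7871)² + (+1.7329)² + (−4.1371)² + (+0.0329)² + (−1.4771)² = 85.8307
Variance = 85.8307 / 6 = 14.3051
SE* = √14.3051

SE* = 3.782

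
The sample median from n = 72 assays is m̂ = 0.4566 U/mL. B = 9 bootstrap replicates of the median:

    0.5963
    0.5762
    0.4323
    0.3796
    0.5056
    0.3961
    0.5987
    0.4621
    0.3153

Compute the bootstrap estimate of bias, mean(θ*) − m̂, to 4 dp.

mean(θ*) = (0.5963 + 0.5762 + 0.4323 + 0.3796 + 0.5056 + 0.3961 + 0.5987 + 0.4621 + 0.3153) / 9 = 0.47358
bias = 0.47358 − 0.4566

bias = +0.0170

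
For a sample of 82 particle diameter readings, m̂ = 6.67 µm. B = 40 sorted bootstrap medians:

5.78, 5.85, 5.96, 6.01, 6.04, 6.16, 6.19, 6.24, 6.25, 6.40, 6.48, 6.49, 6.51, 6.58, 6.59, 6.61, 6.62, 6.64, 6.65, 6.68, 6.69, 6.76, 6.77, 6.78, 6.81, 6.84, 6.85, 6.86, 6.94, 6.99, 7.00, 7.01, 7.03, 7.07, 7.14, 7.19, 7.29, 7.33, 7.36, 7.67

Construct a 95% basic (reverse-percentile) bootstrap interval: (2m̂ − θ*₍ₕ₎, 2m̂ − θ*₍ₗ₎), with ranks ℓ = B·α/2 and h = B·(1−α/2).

(5.98, 7.56)

Percentile endpoints at ranks 1 and 39: θ*₍1₎ = 5.78, θ*₍39₎ = 7.36.
Basic interval reflects these around m̂:
  lower = 2 × 6.67 − 7.36 = 5.98
  upper = 2 × 6.67 − 5.78 = 7.56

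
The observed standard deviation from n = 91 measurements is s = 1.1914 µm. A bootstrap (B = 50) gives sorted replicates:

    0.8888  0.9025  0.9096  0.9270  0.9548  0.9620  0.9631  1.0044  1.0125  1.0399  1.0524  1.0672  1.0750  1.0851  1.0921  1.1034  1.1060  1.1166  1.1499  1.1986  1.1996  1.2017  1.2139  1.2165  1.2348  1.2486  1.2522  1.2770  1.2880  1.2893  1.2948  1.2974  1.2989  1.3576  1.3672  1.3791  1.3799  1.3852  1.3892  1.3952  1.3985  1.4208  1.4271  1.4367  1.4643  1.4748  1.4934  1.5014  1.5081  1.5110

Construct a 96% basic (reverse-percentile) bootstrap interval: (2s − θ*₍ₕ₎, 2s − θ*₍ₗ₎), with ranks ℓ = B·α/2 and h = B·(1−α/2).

Percentile endpoints at ranks 1 and 49: θ*₍1₎ = 0.8888, θ*₍49₎ = 1.5081.
Basic interval reflects these around s:
  lower = 2 × 1.1914 − 1.5081 = 0.8747
  upper = 2 × 1.1914 − 0.8888 = 1.4940

(0.8747, 1.4940)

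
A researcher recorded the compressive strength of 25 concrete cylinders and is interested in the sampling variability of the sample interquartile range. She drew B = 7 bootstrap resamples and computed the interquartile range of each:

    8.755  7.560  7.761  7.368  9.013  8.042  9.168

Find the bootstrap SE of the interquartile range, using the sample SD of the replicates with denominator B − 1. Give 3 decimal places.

SE* = 0.732

Bootstrap SE is the standard deviation of the 7 replicate interquartile ranges.
Mean of replicates: (8.755 + 7.560 + 7.761 + 7.368 + 9.013 + 8.042 + 9.168) / 7 = 57.6670 / 7 = 8.2381
Sum of squared deviations: (+0.5169)² + (−0.6781)² + (−0.4771)² + (−0.8701)² + (+0.7749)² + (−0.1961)² + (+0.9299)² = 3.2153
Variance = 3.2153 / 6 = 0.5359
SE* = √0.5359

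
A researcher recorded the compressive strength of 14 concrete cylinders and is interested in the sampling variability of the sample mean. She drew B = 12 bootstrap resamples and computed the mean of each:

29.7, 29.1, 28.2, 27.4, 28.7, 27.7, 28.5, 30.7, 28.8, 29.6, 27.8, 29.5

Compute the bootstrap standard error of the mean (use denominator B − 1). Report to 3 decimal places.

Bootstrap SE is the standard deviation of the 12 replicate means.
Mean of replicates: (29.7 + 29.1 + 28.2 + 27.4 + 28.7 + 27.7 + 28.5 + 30.7 + 28.8 + 29.6 + 27.8 + 29.5) / 12 = 345.7000 / 12 = 28.8083
Sum of squared deviations: (+0.8917)² + (+0.2917)² + (−0.6083)² + (−1.4083)² + (−0.1083)² + (−1.1083)² + (−0.3083)² + (+1.8917)² + (−0.0083)² + (+0.7917)² + (−1.0083)² + (+0.6917)² = 10.2692
Variance = 10.2692 / 11 = 0.9336
SE* = √0.9336

SE* = 0.966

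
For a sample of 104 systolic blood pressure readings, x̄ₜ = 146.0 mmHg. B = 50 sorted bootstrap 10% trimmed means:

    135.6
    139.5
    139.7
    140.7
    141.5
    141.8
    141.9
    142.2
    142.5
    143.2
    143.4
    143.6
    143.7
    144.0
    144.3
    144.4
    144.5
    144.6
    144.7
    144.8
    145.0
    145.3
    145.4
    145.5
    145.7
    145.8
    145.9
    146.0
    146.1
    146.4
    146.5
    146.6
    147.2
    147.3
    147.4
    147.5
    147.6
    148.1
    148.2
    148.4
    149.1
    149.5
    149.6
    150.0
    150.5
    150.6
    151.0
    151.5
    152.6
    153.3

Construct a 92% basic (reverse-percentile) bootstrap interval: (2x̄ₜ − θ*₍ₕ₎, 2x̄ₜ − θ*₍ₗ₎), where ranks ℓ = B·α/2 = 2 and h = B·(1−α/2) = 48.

Percentile endpoints at ranks 2 and 48: θ*₍2₎ = 139.5, θ*₍48₎ = 151.5.
Basic interval reflects these around x̄ₜ:
  lower = 2 × 146.0 − 151.5 = 140.5
  upper = 2 × 146.0 − 139.5 = 152.5

(140.5, 152.5)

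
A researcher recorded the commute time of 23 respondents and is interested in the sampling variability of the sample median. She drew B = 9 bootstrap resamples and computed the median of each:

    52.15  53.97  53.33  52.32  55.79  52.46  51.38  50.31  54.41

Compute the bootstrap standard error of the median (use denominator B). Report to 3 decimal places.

SE* = 1.566

Bootstrap SE is the standard deviation of the 9 replicate medians.
Mean of replicates: (52.15 + 53.97 + 53.33 + 52.32 + 55.79 + 52.46 + 51.38 + 50.31 + 54.41) / 9 = 476.1200 / 9 = 52.9022
Sum of squared deviations: (−0.7522)² + (+1.0678)² + (+0.4278)² + (−0.5822)² + (+2.8878)² + (−0.4422)² + (−1.5222)² + (−2.5922)² + (+1.5078)² = 22.0730
Variance = 22.0730 / 9 = 2.4526
SE* = √2.4526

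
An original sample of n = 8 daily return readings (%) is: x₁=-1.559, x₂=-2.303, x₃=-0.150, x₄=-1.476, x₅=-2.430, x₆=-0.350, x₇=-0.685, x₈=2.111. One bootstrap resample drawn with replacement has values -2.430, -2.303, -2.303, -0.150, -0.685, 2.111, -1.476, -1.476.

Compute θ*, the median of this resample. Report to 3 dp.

Sorted: -2.430, -2.303, -2.303, -1.476, -1.476, -0.685, -0.150, 2.111
Median = average of the two middle values = -1.476

θ* = -1.476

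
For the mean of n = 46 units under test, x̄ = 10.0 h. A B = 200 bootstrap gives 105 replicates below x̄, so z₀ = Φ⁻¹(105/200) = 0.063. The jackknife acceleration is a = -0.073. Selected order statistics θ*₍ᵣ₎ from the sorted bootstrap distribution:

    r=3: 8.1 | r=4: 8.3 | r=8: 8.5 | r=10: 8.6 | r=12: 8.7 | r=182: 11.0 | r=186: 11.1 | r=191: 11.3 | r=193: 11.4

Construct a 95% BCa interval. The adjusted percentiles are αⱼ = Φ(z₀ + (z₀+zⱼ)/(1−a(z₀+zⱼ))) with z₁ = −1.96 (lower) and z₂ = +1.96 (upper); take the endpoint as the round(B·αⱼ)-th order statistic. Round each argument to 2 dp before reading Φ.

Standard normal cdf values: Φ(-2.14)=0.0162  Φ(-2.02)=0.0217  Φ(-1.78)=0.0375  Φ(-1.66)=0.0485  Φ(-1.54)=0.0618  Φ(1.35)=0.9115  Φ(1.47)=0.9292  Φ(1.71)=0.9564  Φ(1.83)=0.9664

Lower: z₀ + z₁ = 0.063 + (-1.960) = -1.897; 1 − a(z₀+z₁) = 1 − (-0.073)(-1.897) = 0.8615; argument = 0.063 + (-1.897)/0.8615 = -2.1389 → -2.14.
α₁ = Φ(-2.14) = 0.0162; rank = round(200 × 0.0162) = 3; θ*₍3₎ = 8.1.
Upper: z₀ + z₂ = 2.023; 1 − a(z₀+z₂) = 1.1477; argument = 1.8257 → 1.83; α₂ = 0.9664; rank = 193; θ*₍193₎ = 11.4.

(8.1, 11.4)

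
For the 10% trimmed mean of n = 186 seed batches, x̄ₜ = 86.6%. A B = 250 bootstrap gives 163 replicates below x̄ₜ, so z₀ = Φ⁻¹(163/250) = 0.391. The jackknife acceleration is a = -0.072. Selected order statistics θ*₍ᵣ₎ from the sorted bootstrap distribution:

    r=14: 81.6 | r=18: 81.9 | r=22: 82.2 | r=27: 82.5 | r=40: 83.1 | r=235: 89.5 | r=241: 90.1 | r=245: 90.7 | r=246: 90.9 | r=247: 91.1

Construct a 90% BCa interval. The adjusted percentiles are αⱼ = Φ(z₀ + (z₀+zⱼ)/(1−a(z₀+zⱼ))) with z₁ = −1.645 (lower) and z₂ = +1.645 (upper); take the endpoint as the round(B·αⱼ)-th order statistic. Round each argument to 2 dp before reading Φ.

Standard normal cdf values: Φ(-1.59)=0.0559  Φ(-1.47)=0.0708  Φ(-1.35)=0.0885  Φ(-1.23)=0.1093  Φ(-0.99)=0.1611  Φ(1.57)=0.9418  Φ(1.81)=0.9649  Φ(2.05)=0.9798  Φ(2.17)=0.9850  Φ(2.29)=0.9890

Lower: z₀ + z₁ = 0.391 + (-1.645) = -1.254; 1 − a(z₀+z₁) = 1 − (-0.072)(-1.254) = 0.9097; argument = 0.391 + (-1.254)/0.9097 = -0.9875 → -0.99.
α₁ = Φ(-0.99) = 0.1611; rank = round(250 × 0.1611) = 40; θ*₍40₎ = 83.1.
Upper: z₀ + z₂ = 2.036; 1 − a(z₀+z₂) = 1.1466; argument = 2.1667 → 2.17; α₂ = 0.9850; rank = 246; θ*₍246₎ = 90.9.

(83.1, 90.9)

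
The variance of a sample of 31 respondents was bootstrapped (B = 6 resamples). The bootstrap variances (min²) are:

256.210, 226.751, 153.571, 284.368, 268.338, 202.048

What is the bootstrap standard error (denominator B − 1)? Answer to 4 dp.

SE* = 48.4245

Bootstrap SE is the standard deviation of the 6 replicate variances.
Mean of replicates: (256.210 + 226.751 + 153.571 + 284.368 + 268.338 + 202.048) / 6 = 1391.28600 / 6 = 231.88100
Sum of squared deviations: (+24.32900)² + (−5.13000)² + (−78.31000)² + (+52.48700)² + (+36.45700)² + (−29.83300)² = 11724.67915
Variance = 11724.67915 / 5 = 2344.93583
SE* = √2344.93583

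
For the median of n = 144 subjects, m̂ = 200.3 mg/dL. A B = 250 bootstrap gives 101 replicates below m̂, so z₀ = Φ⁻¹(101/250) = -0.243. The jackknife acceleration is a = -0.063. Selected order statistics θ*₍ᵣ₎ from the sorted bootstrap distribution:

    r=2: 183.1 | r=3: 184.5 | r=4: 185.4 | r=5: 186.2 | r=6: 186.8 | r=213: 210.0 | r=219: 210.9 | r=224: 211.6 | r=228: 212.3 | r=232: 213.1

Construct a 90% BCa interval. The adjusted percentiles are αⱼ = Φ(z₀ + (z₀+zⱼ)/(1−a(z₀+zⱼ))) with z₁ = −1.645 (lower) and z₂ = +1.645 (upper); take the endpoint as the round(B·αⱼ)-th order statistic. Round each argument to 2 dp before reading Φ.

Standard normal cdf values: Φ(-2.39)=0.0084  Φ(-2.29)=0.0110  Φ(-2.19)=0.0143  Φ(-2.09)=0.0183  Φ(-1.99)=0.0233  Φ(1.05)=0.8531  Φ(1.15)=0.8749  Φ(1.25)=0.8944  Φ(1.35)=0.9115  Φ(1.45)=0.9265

Lower: z₀ + z₁ = -0.243 + (-1.645) = -1.888; 1 − a(z₀+z₁) = 1 − (-0.063)(-1.888) = 0.8811; argument = -0.243 + (-1.888)/0.8811 = -2.3859 → -2.39.
α₁ = Φ(-2.39) = 0.0084; rank = round(250 × 0.0084) = 2; θ*₍2₎ = 183.1.
Upper: z₀ + z₂ = 1.402; 1 − a(z₀+z₂) = 1.0883; argument = 1.0452 → 1.05; α₂ = 0.8531; rank = 213; θ*₍213₎ = 210.0.

(183.1, 210.0)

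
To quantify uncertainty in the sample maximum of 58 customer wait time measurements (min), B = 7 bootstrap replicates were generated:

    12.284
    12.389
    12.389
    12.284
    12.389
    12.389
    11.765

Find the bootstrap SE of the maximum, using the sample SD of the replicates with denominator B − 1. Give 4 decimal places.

SE* = 0.2281

Bootstrap SE is the standard deviation of the 7 replicate maximums.
Mean of replicates: (12.284 + 12.389 + 12.389 + 12.284 + 12.389 + 12.389 + 11.765) / 7 = 85.88900 / 7 = 12.26986
Sum of squared deviations: (+0.01414)² + (+0.11914)² + (+0.11914)² + (+0.01414)² + (+0.11914)² + (+0.11914)² + (−0.50486)² = 0.31206
Variance = 0.31206 / 6 = 0.05201
SE* = √0.05201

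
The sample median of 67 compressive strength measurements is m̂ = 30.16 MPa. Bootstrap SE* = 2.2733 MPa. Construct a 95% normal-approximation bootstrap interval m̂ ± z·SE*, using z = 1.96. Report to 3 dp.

(25.704, 34.616)

Margin = 1.96 × 2.2733 = 4.4557
Interval: 30.16 ± 4.4557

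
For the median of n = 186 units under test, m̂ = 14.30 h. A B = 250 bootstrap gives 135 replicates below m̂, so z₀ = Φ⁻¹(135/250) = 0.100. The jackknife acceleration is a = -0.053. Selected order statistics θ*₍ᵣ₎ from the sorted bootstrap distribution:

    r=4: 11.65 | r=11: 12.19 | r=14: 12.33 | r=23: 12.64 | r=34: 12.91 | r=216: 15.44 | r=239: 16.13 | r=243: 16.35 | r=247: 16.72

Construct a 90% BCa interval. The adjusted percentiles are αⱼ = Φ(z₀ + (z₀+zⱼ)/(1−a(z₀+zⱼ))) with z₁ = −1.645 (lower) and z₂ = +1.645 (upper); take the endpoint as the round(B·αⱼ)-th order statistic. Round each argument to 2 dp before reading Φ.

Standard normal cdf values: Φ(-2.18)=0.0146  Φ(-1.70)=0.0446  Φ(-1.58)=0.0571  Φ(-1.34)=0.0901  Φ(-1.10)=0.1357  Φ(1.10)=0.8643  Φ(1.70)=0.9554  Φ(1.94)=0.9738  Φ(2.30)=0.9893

(12.33, 16.13)

Lower: z₀ + z₁ = 0.100 + (-1.645) = -1.545; 1 − a(z₀+z₁) = 1 − (-0.053)(-1.545) = 0.9181; argument = 0.100 + (-1.545)/0.9181 = -1.5828 → -1.58.
α₁ = Φ(-1.58) = 0.0571; rank = round(250 × 0.0571) = 14; θ*₍14₎ = 12.33.
Upper: z₀ + z₂ = 1.745; 1 − a(z₀+z₂) = 1.0925; argument = 1.6973 → 1.70; α₂ = 0.9554; rank = 239; θ*₍239₎ = 16.13.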